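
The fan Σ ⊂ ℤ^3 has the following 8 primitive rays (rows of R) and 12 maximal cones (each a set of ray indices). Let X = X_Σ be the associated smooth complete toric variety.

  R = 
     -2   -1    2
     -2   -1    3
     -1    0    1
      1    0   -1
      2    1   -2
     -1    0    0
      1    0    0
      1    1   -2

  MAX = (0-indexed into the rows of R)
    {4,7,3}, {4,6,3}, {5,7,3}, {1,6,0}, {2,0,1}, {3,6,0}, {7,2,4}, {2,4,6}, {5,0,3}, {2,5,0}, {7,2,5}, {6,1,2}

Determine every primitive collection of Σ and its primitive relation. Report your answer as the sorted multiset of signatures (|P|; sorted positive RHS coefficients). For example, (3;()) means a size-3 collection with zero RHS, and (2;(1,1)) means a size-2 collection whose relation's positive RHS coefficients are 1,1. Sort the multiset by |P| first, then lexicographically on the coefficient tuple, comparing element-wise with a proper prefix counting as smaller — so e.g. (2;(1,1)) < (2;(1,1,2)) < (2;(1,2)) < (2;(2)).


Σ has 11 primitive collections:

  P={0,4}:  v_{0} + v_{4} = 0 — sig = (2;())
  P={2,3}:  v_{2} + v_{3} = 0 — sig = (2;())
  P={5,6}:  v_{5} + v_{6} = 0 — sig = (2;())
  P={0,7}:  v_{0} + v_{7} = v_{5} — sig = (2;(1))
  P={1,7}:  v_{1} + v_{7} = v_{2} — sig = (2;(1))
  P={4,5}:  v_{4} + v_{5} = v_{7} — sig = (2;(1))
  P={6,7}:  v_{6} + v_{7} = v_{4} — sig = (2;(1))
  P={1,3}:  v_{1} + v_{3} = v_{0} + v_{6} — sig = (2;(1,1))
  P={1,4}:  v_{1} + v_{4} = v_{2} + v_{6} — sig = (2;(1,1))
  P={1,5}:  v_{1} + v_{5} = v_{0} + v_{2} — sig = (2;(1,1))
  P={0,2,6}:  v_{0} + v_{2} + v_{6} = v_{1} — sig = (3;(1))

Sorted signature multiset PRS(X):
{ (2;()) ×3,  (2;(1)) ×4,  (2;(1,1)) ×3,  (3;(1)) }


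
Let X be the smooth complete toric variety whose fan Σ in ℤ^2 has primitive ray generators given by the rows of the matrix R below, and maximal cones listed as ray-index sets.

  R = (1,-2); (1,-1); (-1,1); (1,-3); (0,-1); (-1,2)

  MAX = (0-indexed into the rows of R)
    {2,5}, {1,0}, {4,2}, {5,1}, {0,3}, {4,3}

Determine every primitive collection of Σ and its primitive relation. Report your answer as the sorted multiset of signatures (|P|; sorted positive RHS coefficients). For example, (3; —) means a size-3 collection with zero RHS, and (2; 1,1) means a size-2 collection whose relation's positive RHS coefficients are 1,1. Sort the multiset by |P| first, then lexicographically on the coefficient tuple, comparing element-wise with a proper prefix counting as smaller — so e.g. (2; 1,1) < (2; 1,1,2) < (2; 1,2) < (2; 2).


The 9 primitive collections of Σ (r=6, n=2):

  • {0,5}:  v_{0} + v_{5} = 0  ⟹  sig = (2; —)
  • {1,2}:  v_{1} + v_{2} = 0  ⟹  sig = (2; —)
  • {0,2}:  v_{0} + v_{2} = v_{4}  ⟹  sig = (2; 1)
  • {0,4}:  v_{0} + v_{4} = v_{3}  ⟹  sig = (2; 1)
  • {1,4}:  v_{1} + v_{4} = v_{0}  ⟹  sig = (2; 1)
  • {3,5}:  v_{3} + v_{5} = v_{4}  ⟹  sig = (2; 1)
  • {4,5}:  v_{4} + v_{5} = v_{2}  ⟹  sig = (2; 1)
  • {1,3}:  v_{1} + v_{3} = 2·v_{0}  ⟹  sig = (2; 2)
  • {2,3}:  v_{2} + v_{3} = 2·v_{4}  ⟹  sig = (2; 2)

Sorted signature multiset PRS(X):
[(2; —), (2; —), (2; 1), (2; 1), (2; 1), (2; 1), (2; 1), (2; 2), (2; 2)]


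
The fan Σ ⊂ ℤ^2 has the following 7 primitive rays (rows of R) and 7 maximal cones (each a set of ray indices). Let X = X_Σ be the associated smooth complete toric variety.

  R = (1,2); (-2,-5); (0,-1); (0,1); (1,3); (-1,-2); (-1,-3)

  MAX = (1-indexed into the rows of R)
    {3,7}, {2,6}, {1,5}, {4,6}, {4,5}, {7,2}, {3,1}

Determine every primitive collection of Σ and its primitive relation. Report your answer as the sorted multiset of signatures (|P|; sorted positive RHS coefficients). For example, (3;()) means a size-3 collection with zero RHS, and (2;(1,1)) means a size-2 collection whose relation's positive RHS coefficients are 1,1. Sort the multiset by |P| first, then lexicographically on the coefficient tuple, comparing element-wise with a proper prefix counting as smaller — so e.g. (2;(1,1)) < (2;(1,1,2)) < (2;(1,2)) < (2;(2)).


14 collections generate NE(X_Σ); each relation:

  {1,6}:  v_{1} + v_{6} = 0  →  sig = (2;())
  {3,4}:  v_{3} + v_{4} = 0  →  sig = (2;())
  {5,7}:  v_{5} + v_{7} = 0  →  sig = (2;())
  {1,2}:  v_{1} + v_{2} = v_{7}  →  sig = (2;(1))
  {1,4}:  v_{1} + v_{4} = v_{5}  →  sig = (2;(1))
  {1,7}:  v_{1} + v_{7} = v_{3}  →  sig = (2;(1))
  {2,5}:  v_{2} + v_{5} = v_{6}  →  sig = (2;(1))
  {3,5}:  v_{3} + v_{5} = v_{1}  →  sig = (2;(1))
  {3,6}:  v_{3} + v_{6} = v_{7}  →  sig = (2;(1))
  {4,7}:  v_{4} + v_{7} = v_{6}  →  sig = (2;(1))
  {5,6}:  v_{5} + v_{6} = v_{4}  →  sig = (2;(1))
  {6,7}:  v_{6} + v_{7} = v_{2}  →  sig = (2;(1))
  {2,3}:  v_{2} + v_{3} = 2·v_{7}  →  sig = (2;(2))
  {2,4}:  v_{2} + v_{4} = 2·v_{6}  →  sig = (2;(2))

so the primitive-relation signature multiset is
{ (2;()) ×3,  (2;(1)) ×9,  (2;(2)) ×2 }


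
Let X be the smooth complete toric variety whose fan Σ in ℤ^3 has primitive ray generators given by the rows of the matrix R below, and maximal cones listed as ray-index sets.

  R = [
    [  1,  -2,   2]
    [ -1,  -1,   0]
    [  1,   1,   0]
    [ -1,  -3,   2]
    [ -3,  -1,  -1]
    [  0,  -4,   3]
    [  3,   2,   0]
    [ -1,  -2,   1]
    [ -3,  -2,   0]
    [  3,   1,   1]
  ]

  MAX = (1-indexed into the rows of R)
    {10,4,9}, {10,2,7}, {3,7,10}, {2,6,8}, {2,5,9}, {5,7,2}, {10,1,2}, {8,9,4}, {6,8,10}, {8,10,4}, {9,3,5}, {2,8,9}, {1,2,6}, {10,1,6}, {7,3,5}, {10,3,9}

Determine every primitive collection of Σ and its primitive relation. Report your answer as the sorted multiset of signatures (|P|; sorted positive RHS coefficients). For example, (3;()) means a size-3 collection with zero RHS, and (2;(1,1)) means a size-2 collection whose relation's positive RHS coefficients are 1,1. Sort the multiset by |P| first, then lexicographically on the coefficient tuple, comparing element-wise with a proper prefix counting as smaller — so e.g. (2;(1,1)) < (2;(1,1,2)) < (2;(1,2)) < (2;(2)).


25 collections generate NE(X_Σ); each relation:

  P={2,3}:  v_{2} + v_{3} = 0  so sig = (2;())
  P={5,10}:  v_{5} + v_{10} = 0  so sig = (2;())
  P={7,9}:  v_{7} + v_{9} = 0  so sig = (2;())
  P={1,8}:  v_{1} + v_{8} = v_{6}  so sig = (2;(1))
  P={1,3}:  v_{1} + v_{3} = v_{8} + v_{10}  so sig = (2;(1,1))
  P={1,5}:  v_{1} + v_{5} = v_{2} + v_{8}  so sig = (2;(1,1))
  P={3,8}:  v_{3} + v_{8} = v_{9} + v_{10}  so sig = (2;(1,1))
  P={4,5}:  v_{4} + v_{5} = v_{8} + v_{9}  so sig = (2;(1,1))
  P={4,7}:  v_{4} + v_{7} = v_{8} + v_{10}  so sig = (2;(1,1))
  P={5,8}:  v_{5} + v_{8} = v_{2} + v_{9}  so sig = (2;(1,1))
  P={7,8}:  v_{7} + v_{8} = v_{2} + v_{10}  so sig = (2;(1,1))
  P={6,7}:  v_{6} + v_{7} = v_{1} + v_{2} + v_{10}  so sig = (2;(1,1,1))
  P={3,6}:  v_{3} + v_{6} = 2·v_{8} + v_{10}  so sig = (2;(1,2))
  P={5,6}:  v_{5} + v_{6} = v_{2} + 2·v_{8}  so sig = (2;(1,2))
  P={1,4}:  v_{1} + v_{4} = 3·v_{8} + v_{10}  so sig = (2;(1,3))
  P={4,6}:  v_{4} + v_{6} = 4·v_{8} + v_{10}  so sig = (2;(1,4))
  P={1,9}:  v_{1} + v_{9} = 2·v_{8}  so sig = (2;(2))
  P={2,4}:  v_{2} + v_{4} = 2·v_{8}  so sig = (2;(2))
  P={1,7}:  v_{1} + v_{7} = 2·v_{2} + 2·v_{10}  so sig = (2;(2,2))
  P={3,4}:  v_{3} + v_{4} = 2·v_{9} + 2·v_{10}  so sig = (2;(2,2))
  P={6,9}:  v_{6} + v_{9} = 3·v_{8}  so sig = (2;(3))
  P={2,8,10}:  v_{2} + v_{8} + v_{10} = v_{1}  so sig = (3;(1))
  P={2,9,10}:  v_{2} + v_{9} + v_{10} = v_{8}  so sig = (3;(1))
  P={8,9,10}:  v_{8} + v_{9} + v_{10} = v_{4}  so sig = (3;(1))
  P={2,6,10}:  v_{2} + v_{6} + v_{10} = 2·v_{1}  so sig = (3;(2))

so the primitive-relation signature multiset is
    (2;())
    (2;())
    (2;())
    (2;(1))
    (2;(1,1))
    (2;(1,1))
    (2;(1,1))
    (2;(1,1))
    (2;(1,1))
    (2;(1,1))
    (2;(1,1))
    (2;(1,1,1))
    (2;(1,2))
    (2;(1,2))
    (2;(1,3))
    (2;(1,4))
    (2;(2))
    (2;(2))
    (2;(2,2))
    (2;(2,2))
    (2;(3))
    (3;(1))
    (3;(1))
    (3;(1))
    (3;(2))


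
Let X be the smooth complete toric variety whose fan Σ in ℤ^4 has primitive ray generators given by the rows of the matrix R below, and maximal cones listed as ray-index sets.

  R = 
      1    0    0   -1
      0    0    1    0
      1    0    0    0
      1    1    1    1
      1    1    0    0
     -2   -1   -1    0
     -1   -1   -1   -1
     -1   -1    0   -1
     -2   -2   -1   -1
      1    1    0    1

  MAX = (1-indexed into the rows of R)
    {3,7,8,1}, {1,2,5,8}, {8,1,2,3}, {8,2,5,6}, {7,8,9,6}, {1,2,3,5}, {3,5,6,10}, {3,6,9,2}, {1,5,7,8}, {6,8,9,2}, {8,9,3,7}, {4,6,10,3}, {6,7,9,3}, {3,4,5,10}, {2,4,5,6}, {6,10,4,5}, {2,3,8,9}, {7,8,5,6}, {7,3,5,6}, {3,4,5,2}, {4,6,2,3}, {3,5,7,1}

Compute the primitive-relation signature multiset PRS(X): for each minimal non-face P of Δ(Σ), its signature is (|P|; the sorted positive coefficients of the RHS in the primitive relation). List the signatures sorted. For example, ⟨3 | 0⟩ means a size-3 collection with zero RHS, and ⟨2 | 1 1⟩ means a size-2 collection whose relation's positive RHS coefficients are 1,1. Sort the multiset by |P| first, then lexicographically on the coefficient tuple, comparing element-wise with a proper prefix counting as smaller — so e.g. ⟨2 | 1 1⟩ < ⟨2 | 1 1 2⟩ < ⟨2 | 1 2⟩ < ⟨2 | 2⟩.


17 collections generate NE(X_Σ); each relation:

  • {4,7}:  v_{4} + v_{7} = 0  ⇒ sig = ⟨2 | 0⟩
  • {8,10}:  v_{8} + v_{10} = 0  ⇒ sig = ⟨2 | 0⟩
  • {1,6}:  v_{1} + v_{6} = v_{7}  ⇒ sig = ⟨2 | 1⟩
  • {2,7}:  v_{2} + v_{7} = v_{8}  ⇒ sig = ⟨2 | 1⟩
  • {2,10}:  v_{2} + v_{10} = v_{4}  ⇒ sig = ⟨2 | 1⟩
  • {4,8}:  v_{4} + v_{8} = v_{2}  ⇒ sig = ⟨2 | 1⟩
  • {5,9}:  v_{5} + v_{9} = v_{7}  ⇒ sig = ⟨2 | 1⟩
  • {1,10}:  v_{1} + v_{10} = v_{3} + v_{5}  ⇒ sig = ⟨2 | 1 1⟩
  • {9,10}:  v_{9} + v_{10} = v_{3} + v_{6}  ⇒ sig = ⟨2 | 1 1⟩
  • {1,4}:  v_{1} + v_{4} = v_{2} + v_{3} + v_{5}  ⇒ sig = ⟨2 | 1 1 1⟩
  • {1,9}:  v_{1} + v_{9} = v_{3} + v_{7} + v_{8}  ⇒ sig = ⟨2 | 1 1 1⟩
  • {4,9}:  v_{4} + v_{9} = v_{2} + v_{3} + v_{6}  ⇒ sig = ⟨2 | 1 1 1⟩
  • {7,10}:  v_{7} + v_{10} = v_{3} + v_{5} + v_{6}  ⇒ sig = ⟨2 | 1 1 1⟩
  • {3,5,8}:  v_{3} + v_{5} + v_{8} = v_{1}  ⇒ sig = ⟨3 | 1⟩
  • {3,6,8}:  v_{3} + v_{6} + v_{8} = v_{9}  ⇒ sig = ⟨3 | 1⟩
  • {2,3,5,6}:  v_{2} + v_{3} + v_{5} + v_{6} = 0  ⇒ sig = ⟨4 | 0⟩
  • {3,4,5,6}:  v_{3} + v_{4} + v_{5} + v_{6} = v_{10}  ⇒ sig = ⟨4 | 1⟩

so the primitive-relation signature multiset is
{ ⟨2 | 0⟩ ×2,  ⟨2 | 1⟩ ×5,  ⟨2 | 1 1⟩ ×2,  ⟨2 | 1 1 1⟩ ×4,  ⟨3 | 1⟩ ×2,  ⟨4 | 0⟩,  ⟨4 | 1⟩ }


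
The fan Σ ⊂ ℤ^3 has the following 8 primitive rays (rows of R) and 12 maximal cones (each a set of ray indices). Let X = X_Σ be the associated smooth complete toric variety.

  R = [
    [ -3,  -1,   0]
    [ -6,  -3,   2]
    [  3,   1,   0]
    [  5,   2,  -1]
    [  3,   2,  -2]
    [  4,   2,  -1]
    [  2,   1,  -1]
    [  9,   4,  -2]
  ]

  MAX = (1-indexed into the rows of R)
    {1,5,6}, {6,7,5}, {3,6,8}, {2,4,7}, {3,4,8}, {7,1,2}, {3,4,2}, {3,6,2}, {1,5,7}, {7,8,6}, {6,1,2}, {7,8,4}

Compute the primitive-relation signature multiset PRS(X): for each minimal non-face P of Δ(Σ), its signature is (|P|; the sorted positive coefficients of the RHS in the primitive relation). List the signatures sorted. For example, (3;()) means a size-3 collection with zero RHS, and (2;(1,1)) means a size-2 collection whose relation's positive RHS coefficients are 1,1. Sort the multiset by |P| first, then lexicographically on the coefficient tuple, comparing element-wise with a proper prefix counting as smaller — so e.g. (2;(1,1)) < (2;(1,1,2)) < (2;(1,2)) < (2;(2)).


12 minimal non-faces of Δ(Σ) (on 8 rays):

  {1,3}:  v_{1} + v_{3} = 0 — sig = (2;())
  {1,4}:  v_{1} + v_{4} = v_{7} — sig = (2;(1))
  {2,5}:  v_{2} + v_{5} = v_{1} — sig = (2;(1))
  {2,8}:  v_{2} + v_{8} = v_{3} — sig = (2;(1))
  {3,7}:  v_{3} + v_{7} = v_{4} — sig = (2;(1))
  {4,6}:  v_{4} + v_{6} = v_{8} — sig = (2;(1))
  {1,8}:  v_{1} + v_{8} = v_{6} + v_{7} — sig = (2;(1,1))
  {3,5}:  v_{3} + v_{5} = v_{6} + v_{7} — sig = (2;(1,1))
  {4,5}:  v_{4} + v_{5} = v_{6} + 2·v_{7} — sig = (2;(1,2))
  {5,8}:  v_{5} + v_{8} = 2·v_{6} + 2·v_{7} — sig = (2;(2,2))
  {2,6,7}:  v_{2} + v_{6} + v_{7} = 0 — sig = (3;())
  {1,6,7}:  v_{1} + v_{6} + v_{7} = v_{5} — sig = (3;(1))

so the primitive-relation signature multiset is
{ (2;()),  (2;(1)) ×5,  (2;(1,1)) ×2,  (2;(1,2)),  (2;(2,2)),  (3;()),  (3;(1)) }


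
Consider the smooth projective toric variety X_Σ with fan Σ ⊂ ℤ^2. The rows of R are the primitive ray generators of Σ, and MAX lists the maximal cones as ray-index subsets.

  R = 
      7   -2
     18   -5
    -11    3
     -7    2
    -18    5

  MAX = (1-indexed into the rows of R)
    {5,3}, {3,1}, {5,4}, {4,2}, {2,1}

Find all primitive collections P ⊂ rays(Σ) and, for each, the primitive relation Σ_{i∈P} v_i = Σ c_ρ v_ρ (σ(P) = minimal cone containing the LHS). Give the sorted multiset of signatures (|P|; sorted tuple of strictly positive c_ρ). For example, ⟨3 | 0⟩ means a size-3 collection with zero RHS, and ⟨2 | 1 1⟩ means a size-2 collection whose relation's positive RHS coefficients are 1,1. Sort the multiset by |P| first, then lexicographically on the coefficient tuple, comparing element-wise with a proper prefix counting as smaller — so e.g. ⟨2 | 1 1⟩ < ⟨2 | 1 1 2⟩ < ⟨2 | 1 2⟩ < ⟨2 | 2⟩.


Minimal non-faces — 5 found among 5 rays, 5 max cones:

  • {1,4}:  v_{1} + v_{4} = 0  →  sig = ⟨2 | 0⟩
  • {2,5}:  v_{2} + v_{5} = 0  →  sig = ⟨2 | 0⟩
  • {1,5}:  v_{1} + v_{5} = v_{3}  →  sig = ⟨2 | 1⟩
  • {2,3}:  v_{2} + v_{3} = v_{1}  →  sig = ⟨2 | 1⟩
  • {3,4}:  v_{3} + v_{4} = v_{5}  →  sig = ⟨2 | 1⟩

Signatures (|P|; sorted positive RHS coefficients), sorted:
[⟨2 | 0⟩, ⟨2 | 0⟩, ⟨2 | 1⟩, ⟨2 | 1⟩, ⟨2 | 1⟩]


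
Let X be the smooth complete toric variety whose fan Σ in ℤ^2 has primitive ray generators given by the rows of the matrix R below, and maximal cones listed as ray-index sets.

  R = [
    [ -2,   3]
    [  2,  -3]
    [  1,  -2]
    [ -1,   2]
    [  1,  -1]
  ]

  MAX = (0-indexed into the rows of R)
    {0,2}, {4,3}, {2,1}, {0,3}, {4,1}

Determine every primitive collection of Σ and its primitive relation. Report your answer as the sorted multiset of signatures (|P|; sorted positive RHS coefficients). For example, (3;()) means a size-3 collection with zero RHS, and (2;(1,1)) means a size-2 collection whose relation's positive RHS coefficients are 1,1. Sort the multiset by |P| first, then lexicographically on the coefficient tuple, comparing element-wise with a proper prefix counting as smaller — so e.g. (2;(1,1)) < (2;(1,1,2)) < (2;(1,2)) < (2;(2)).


Σ has 5 primitive collections:

  P={0,1}:  v_{0} + v_{1} = 0 — sig = (2;())
  P={2,3}:  v_{2} + v_{3} = 0 — sig = (2;())
  P={0,4}:  v_{0} + v_{4} = v_{3} — sig = (2;(1))
  P={1,3}:  v_{1} + v_{3} = v_{4} — sig = (2;(1))
  P={2,4}:  v_{2} + v_{4} = v_{1} — sig = (2;(1))

Signatures (|P|; sorted positive RHS coefficients), sorted:
    (2;())
    (2;())
    (2;(1))
    (2;(1))
    (2;(1))


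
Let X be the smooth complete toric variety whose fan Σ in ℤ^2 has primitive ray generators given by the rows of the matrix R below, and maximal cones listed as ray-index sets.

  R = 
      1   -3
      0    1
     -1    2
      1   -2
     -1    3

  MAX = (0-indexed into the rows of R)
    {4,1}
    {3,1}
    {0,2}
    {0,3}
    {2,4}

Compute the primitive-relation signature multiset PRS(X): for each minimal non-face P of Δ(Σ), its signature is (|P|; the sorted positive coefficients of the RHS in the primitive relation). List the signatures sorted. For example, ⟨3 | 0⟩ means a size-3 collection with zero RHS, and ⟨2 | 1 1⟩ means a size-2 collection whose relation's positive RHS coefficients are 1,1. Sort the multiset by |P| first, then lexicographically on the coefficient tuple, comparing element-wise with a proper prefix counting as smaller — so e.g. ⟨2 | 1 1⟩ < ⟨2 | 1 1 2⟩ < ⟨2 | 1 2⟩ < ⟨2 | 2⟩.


|primitive collections| = 5. Relations:

  P = {0,4}:  v_{0} + v_{4} = 0 — sig = ⟨2 | 0⟩
  P = {2,3}:  v_{2} + v_{3} = 0 — sig = ⟨2 | 0⟩
  P = {0,1}:  v_{0} + v_{1} = v_{3} — sig = ⟨2 | 1⟩
  P = {1,2}:  v_{1} + v_{2} = v_{4} — sig = ⟨2 | 1⟩
  P = {3,4}:  v_{3} + v_{4} = v_{1} — sig = ⟨2 | 1⟩

so the primitive-relation signature multiset is
    |P|=2: 5 collections, coeffs (), (), (1), (1), (1)


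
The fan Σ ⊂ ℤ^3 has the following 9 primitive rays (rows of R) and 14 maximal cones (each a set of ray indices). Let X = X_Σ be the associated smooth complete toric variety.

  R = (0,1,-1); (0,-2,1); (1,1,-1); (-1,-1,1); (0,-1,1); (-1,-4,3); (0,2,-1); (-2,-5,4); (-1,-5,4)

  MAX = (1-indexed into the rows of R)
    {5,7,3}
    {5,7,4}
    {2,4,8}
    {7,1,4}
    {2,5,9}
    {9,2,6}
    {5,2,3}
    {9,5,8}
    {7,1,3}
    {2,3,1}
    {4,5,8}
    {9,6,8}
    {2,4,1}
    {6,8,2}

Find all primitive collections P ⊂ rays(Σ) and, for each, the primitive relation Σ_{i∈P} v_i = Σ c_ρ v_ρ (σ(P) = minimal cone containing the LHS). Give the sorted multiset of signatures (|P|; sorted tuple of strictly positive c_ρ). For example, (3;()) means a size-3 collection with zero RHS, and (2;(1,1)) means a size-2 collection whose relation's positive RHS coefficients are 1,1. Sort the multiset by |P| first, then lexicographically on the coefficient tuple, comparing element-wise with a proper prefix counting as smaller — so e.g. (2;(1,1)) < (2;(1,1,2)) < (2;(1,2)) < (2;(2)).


The 18 primitive collections of Σ (r=9, n=3):

  P={1,5}:  v_{1} + v_{5} = 0 — sig = (2;())
  P={2,7}:  v_{2} + v_{7} = 0 — sig = (2;())
  P={3,4}:  v_{3} + v_{4} = 0 — sig = (2;())
  P={1,9}:  v_{1} + v_{9} = v_{6} — sig = (2;(1))
  P={3,8}:  v_{3} + v_{8} = v_{6} — sig = (2;(1))
  P={4,6}:  v_{4} + v_{6} = v_{8} — sig = (2;(1))
  P={5,6}:  v_{5} + v_{6} = v_{9} — sig = (2;(1))
  P={1,6}:  v_{1} + v_{6} = v_{2} + v_{4} — sig = (2;(1,1))
  P={3,6}:  v_{3} + v_{6} = v_{2} + v_{5} — sig = (2;(1,1))
  P={4,9}:  v_{4} + v_{9} = v_{5} + v_{8} — sig = (2;(1,1))
  P={6,7}:  v_{6} + v_{7} = v_{4} + v_{5} — sig = (2;(1,1))
  P={1,8}:  v_{1} + v_{8} = v_{2} + 2·v_{4} — sig = (2;(1,2))
  P={3,9}:  v_{3} + v_{9} = v_{2} + 2·v_{5} — sig = (2;(1,2))
  P={7,8}:  v_{7} + v_{8} = 2·v_{4} + v_{5} — sig = (2;(1,2))
  P={7,9}:  v_{7} + v_{9} = v_{4} + 2·v_{5} — sig = (2;(1,2))
  P={2,4,5}:  v_{2} + v_{4} + v_{5} = v_{6} — sig = (3;(1))
  P={2,5,8}:  v_{2} + v_{5} + v_{8} = 2·v_{6} — sig = (3;(2))
  P={2,8,9}:  v_{2} + v_{8} + v_{9} = 3·v_{6} — sig = (3;(3))

so the primitive-relation signature multiset is
    (2;())
    (2;())
    (2;())
    (2;(1))
    (2;(1))
    (2;(1))
    (2;(1))
    (2;(1,1))
    (2;(1,1))
    (2;(1,1))
    (2;(1,1))
    (2;(1,2))
    (2;(1,2))
    (2;(1,2))
    (2;(1,2))
    (3;(1))
    (3;(2))
    (3;(3))


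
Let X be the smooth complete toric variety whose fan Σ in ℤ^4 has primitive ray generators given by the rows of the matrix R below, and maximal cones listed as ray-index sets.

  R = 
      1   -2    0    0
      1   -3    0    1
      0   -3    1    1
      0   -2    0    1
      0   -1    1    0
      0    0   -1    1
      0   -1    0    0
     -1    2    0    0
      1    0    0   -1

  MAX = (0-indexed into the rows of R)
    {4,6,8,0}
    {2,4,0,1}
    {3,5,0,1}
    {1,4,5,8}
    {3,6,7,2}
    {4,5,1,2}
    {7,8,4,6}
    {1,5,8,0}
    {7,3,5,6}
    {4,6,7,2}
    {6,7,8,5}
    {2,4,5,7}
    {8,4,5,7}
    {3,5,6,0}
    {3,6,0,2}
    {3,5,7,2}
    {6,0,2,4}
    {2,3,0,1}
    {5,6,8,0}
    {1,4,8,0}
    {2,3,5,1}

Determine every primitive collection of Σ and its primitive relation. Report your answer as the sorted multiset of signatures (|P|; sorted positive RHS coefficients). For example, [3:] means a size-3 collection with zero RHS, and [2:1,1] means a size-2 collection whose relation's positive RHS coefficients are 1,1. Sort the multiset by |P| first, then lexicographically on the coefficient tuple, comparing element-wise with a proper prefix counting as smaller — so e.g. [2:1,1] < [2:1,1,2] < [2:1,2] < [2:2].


Primitive collections (10):

  {0,7}:  v_{0} + v_{7} = 0  ⟹  sig = [2:]
  {3,4}:  v_{3} + v_{4} = v_{2}  ⟹  sig = [2:1]
  {3,8}:  v_{3} + v_{8} = v_{0}  ⟹  sig = [2:1]
  {1,6}:  v_{1} + v_{6} = v_{0} + v_{3}  ⟹  sig = [2:1,1]
  {1,7}:  v_{1} + v_{7} = v_{4} + v_{5}  ⟹  sig = [2:1,1]
  {2,8}:  v_{2} + v_{8} = v_{0} + v_{4}  ⟹  sig = [2:1,1]
  {0,4,5}:  v_{0} + v_{4} + v_{5} = v_{1}  ⟹  sig = [3:1]
  {4,5,6}:  v_{4} + v_{5} + v_{6} = v_{3}  ⟹  sig = [3:1]
  {0,2,5}:  v_{0} + v_{2} + v_{5} = v_{1} + v_{3}  ⟹  sig = [3:1,1]
  {2,5,6}:  v_{2} + v_{5} + v_{6} = 2·v_{3}  ⟹  sig = [3:2]

so the primitive-relation signature multiset is
    [2:]
    [2:1]
    [2:1]
    [2:1,1]
    [2:1,1]
    [2:1,1]
    [3:1]
    [3:1]
    [3:1,1]
    [3:2]


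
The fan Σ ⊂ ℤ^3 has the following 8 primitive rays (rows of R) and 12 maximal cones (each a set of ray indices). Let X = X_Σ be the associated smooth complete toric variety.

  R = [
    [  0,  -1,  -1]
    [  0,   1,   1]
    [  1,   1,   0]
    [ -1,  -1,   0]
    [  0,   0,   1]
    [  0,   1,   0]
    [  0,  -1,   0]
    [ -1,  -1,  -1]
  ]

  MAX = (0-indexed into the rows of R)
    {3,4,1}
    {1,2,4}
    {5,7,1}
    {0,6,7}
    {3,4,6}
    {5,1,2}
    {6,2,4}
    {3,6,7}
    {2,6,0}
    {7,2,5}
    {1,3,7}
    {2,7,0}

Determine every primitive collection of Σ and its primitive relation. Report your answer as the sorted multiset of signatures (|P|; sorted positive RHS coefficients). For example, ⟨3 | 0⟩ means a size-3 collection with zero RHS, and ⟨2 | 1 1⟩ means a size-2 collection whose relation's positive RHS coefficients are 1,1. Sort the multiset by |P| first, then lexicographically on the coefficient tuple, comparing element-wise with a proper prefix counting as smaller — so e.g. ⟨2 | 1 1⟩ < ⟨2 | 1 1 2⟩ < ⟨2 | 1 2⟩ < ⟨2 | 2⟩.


12 minimal non-faces of Δ(Σ) (on 8 rays):

  • {0,1}:  v_{0} + v_{1} = 0  →  sig = ⟨2 | 0⟩
  • {2,3}:  v_{2} + v_{3} = 0  →  sig = ⟨2 | 0⟩
  • {5,6}:  v_{5} + v_{6} = 0  →  sig = ⟨2 | 0⟩
  • {0,4}:  v_{0} + v_{4} = v_{6}  →  sig = ⟨2 | 1⟩
  • {1,6}:  v_{1} + v_{6} = v_{4}  →  sig = ⟨2 | 1⟩
  • {4,5}:  v_{4} + v_{5} = v_{1}  →  sig = ⟨2 | 1⟩
  • {4,7}:  v_{4} + v_{7} = v_{3}  →  sig = ⟨2 | 1⟩
  • {0,3}:  v_{0} + v_{3} = v_{6} + v_{7}  →  sig = ⟨2 | 1 1⟩
  • {0,5}:  v_{0} + v_{5} = v_{2} + v_{7}  →  sig = ⟨2 | 1 1⟩
  • {3,5}:  v_{3} + v_{5} = v_{1} + v_{7}  →  sig = ⟨2 | 1 1⟩
  • {1,2,7}:  v_{1} + v_{2} + v_{7} = v_{5}  →  sig = ⟨3 | 1⟩
  • {2,6,7}:  v_{2} + v_{6} + v_{7} = v_{0}  →  sig = ⟨3 | 1⟩

Hence PRS(X_Σ) =
    |P|=2: 10 collections, coeffs (), (), (), (1), (1), (1), (1), (1,1), (1,1), (1,1)
    |P|=3: 2 collections, coeffs (1), (1)


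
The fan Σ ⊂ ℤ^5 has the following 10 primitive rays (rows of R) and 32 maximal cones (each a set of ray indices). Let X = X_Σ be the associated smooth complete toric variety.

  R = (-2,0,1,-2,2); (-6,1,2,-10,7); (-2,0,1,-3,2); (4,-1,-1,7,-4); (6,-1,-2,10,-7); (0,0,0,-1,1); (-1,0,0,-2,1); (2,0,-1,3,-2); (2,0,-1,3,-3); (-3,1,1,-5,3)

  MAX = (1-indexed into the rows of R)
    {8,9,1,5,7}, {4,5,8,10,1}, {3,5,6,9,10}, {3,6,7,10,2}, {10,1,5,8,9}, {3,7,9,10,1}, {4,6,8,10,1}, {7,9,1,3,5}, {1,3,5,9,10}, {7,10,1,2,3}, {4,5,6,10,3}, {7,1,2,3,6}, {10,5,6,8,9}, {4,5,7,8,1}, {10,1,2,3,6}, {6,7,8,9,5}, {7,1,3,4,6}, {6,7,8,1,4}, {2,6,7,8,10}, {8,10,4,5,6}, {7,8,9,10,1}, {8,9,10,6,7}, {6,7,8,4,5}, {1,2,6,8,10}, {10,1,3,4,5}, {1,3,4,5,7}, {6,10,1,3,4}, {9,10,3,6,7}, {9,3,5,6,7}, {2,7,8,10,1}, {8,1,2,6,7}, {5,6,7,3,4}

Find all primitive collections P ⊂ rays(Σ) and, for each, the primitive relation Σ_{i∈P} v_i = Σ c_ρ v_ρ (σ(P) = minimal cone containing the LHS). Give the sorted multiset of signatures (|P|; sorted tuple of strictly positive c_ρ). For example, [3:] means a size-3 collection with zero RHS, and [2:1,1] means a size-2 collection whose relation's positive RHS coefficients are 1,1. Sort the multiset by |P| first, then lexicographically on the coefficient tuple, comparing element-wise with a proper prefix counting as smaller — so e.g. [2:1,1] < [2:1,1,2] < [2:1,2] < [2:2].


10 minimal non-faces of Δ(Σ) (on 10 rays):

  P = {2,5}:  v_{2} + v_{5} = 0  ⟹  sig = [2:]
  P = {3,8}:  v_{3} + v_{8} = 0  ⟹  sig = [2:]
  P = {4,9}:  v_{4} + v_{9} = v_{5}  ⟹  sig = [2:1]
  P = {2,4}:  v_{2} + v_{4} = v_{1} + v_{6}  ⟹  sig = [2:1,1]
  P = {2,9}:  v_{2} + v_{9} = v_{7} + v_{10}  ⟹  sig = [2:1,1]
  P = {1,6,9}:  v_{1} + v_{6} + v_{9} = 0  ⟹  sig = [3:]
  P = {4,7,10}:  v_{4} + v_{7} + v_{10} = 0  ⟹  sig = [3:]
  P = {1,5,6}:  v_{1} + v_{5} + v_{6} = v_{4}  ⟹  sig = [3:1]
  P = {5,7,10}:  v_{5} + v_{7} + v_{10} = v_{9}  ⟹  sig = [3:1]
  P = {1,6,7,10}:  v_{1} + v_{6} + v_{7} + v_{10} = v_{2}  ⟹  sig = [4:1]

Signatures (|P|; sorted positive RHS coefficients), sorted:
{ [2:] ×2,  [2:1],  [2:1,1] ×2,  [3:] ×2,  [3:1] ×2,  [4:1] }


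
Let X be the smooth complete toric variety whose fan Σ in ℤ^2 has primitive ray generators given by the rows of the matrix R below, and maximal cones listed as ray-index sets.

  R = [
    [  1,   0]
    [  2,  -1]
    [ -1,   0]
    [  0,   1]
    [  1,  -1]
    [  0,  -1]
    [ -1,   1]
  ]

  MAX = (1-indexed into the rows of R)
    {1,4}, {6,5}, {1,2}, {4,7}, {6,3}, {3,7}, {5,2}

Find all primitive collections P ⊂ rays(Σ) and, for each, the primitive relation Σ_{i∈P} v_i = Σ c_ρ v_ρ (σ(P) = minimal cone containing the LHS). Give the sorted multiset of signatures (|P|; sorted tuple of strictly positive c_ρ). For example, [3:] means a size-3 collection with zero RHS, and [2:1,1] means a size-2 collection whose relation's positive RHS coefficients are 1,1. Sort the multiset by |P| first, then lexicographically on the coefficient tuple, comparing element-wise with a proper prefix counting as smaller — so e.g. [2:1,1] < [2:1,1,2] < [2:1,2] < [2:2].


Minimal non-faces — 14 found among 7 rays, 7 max cones:

  P = {1,3}:  v_{1} + v_{3} = 0  ⟹  sig = [2:]
  P = {4,6}:  v_{4} + v_{6} = 0  ⟹  sig = [2:]
  P = {5,7}:  v_{5} + v_{7} = 0  ⟹  sig = [2:]
  P = {1,5}:  v_{1} + v_{5} = v_{2}  ⟹  sig = [2:1]
  P = {1,6}:  v_{1} + v_{6} = v_{5}  ⟹  sig = [2:1]
  P = {1,7}:  v_{1} + v_{7} = v_{4}  ⟹  sig = [2:1]
  P = {2,3}:  v_{2} + v_{3} = v_{5}  ⟹  sig = [2:1]
  P = {2,7}:  v_{2} + v_{7} = v_{1}  ⟹  sig = [2:1]
  P = {3,4}:  v_{3} + v_{4} = v_{7}  ⟹  sig = [2:1]
  P = {3,5}:  v_{3} + v_{5} = v_{6}  ⟹  sig = [2:1]
  P = {4,5}:  v_{4} + v_{5} = v_{1}  ⟹  sig = [2:1]
  P = {6,7}:  v_{6} + v_{7} = v_{3}  ⟹  sig = [2:1]
  P = {2,4}:  v_{2} + v_{4} = 2·v_{1}  ⟹  sig = [2:2]
  P = {2,6}:  v_{2} + v_{6} = 2·v_{5}  ⟹  sig = [2:2]

Sorted signature multiset PRS(X):
    |P|=2: 14 collections, coeffs (), (), (), (1), (1), (1), (1), (1), (1), (1), (1), (1), (2), (2)


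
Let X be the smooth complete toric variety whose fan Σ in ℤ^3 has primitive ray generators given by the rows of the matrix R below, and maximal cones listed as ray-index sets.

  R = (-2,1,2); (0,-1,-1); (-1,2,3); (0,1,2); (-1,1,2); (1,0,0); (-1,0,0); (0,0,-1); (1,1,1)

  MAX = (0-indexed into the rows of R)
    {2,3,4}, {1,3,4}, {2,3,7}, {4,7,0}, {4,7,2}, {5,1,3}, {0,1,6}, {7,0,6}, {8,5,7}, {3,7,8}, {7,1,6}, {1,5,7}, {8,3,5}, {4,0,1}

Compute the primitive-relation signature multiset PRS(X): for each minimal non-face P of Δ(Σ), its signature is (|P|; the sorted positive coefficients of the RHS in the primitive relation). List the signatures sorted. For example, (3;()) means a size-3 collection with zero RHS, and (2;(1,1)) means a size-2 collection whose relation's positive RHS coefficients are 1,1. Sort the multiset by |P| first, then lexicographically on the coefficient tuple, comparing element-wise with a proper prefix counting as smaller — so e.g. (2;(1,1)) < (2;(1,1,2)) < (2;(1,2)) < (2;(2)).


Δ(Σ) — 9 vertices, 20 min non-faces:

  {5,6}:  v_{5} + v_{6} = 0  →  sig = (2;())
  {0,5}:  v_{0} + v_{5} = v_{4}  →  sig = (2;(1))
  {0,8}:  v_{0} + v_{8} = v_{2}  →  sig = (2;(1))
  {1,2}:  v_{1} + v_{2} = v_{4}  →  sig = (2;(1))
  {1,8}:  v_{1} + v_{8} = v_{5}  →  sig = (2;(1))
  {3,6}:  v_{3} + v_{6} = v_{4}  →  sig = (2;(1))
  {4,5}:  v_{4} + v_{5} = v_{3}  →  sig = (2;(1))
  {4,6}:  v_{4} + v_{6} = v_{0}  →  sig = (2;(1))
  {6,8}:  v_{6} + v_{8} = v_{3} + v_{7}  →  sig = (2;(1,1))
  {2,5}:  v_{2} + v_{5} = 2·v_{3} + v_{7}  →  sig = (2;(1,2))
  {2,6}:  v_{2} + v_{6} = 2·v_{4} + v_{7}  →  sig = (2;(1,2))
  {4,8}:  v_{4} + v_{8} = 2·v_{3} + v_{7}  →  sig = (2;(1,2))
  {0,2}:  v_{0} + v_{2} = 3·v_{4} + v_{7}  →  sig = (2;(1,3))
  {0,3}:  v_{0} + v_{3} = 2·v_{4}  →  sig = (2;(2))
  {2,8}:  v_{2} + v_{8} = 3·v_{3} + 2·v_{7}  →  sig = (2;(2,3))
  {1,3,7}:  v_{1} + v_{3} + v_{7} = 0  →  sig = (3;())
  {1,4,7}:  v_{1} + v_{4} + v_{7} = v_{6}  →  sig = (3;(1))
  {3,4,7}:  v_{3} + v_{4} + v_{7} = v_{2}  →  sig = (3;(1))
  {3,5,7}:  v_{3} + v_{5} + v_{7} = v_{8}  →  sig = (3;(1))
  {0,1,7}:  v_{0} + v_{1} + v_{7} = 2·v_{6}  →  sig = (3;(2))

Sorted signature multiset PRS(X):
[(2;()), (2;(1)), (2;(1)), (2;(1)), (2;(1)), (2;(1)), (2;(1)), (2;(1)), (2;(1,1)), (2;(1,2)), (2;(1,2)), (2;(1,2)), (2;(1,3)), (2;(2)), (2;(2,3)), (3;()), (3;(1)), (3;(1)), (3;(1)), (3;(2))]


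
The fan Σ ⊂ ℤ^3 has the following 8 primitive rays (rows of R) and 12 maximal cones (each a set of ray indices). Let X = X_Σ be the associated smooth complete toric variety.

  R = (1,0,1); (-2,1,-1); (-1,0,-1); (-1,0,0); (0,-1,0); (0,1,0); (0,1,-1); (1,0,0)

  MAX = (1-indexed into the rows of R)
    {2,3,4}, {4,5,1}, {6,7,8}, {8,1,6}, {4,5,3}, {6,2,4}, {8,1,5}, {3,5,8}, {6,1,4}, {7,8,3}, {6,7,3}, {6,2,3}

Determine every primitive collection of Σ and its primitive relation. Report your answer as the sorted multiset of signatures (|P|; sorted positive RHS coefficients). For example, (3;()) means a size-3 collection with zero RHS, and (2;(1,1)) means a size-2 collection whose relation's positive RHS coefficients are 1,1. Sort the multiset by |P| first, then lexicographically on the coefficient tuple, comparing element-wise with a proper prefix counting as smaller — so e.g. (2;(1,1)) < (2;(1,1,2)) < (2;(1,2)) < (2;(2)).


The 12 primitive collections of Σ (r=8, n=3):

  • {1,3}:  v_{1} + v_{3} = 0  ⇒ sig = (2;())
  • {4,8}:  v_{4} + v_{8} = 0  ⇒ sig = (2;())
  • {5,6}:  v_{5} + v_{6} = 0  ⇒ sig = (2;())
  • {1,2}:  v_{1} + v_{2} = v_{4} + v_{6}  ⇒ sig = (2;(1,1))
  • {1,7}:  v_{1} + v_{7} = v_{6} + v_{8}  ⇒ sig = (2;(1,1))
  • {2,5}:  v_{2} + v_{5} = v_{3} + v_{4}  ⇒ sig = (2;(1,1))
  • {2,8}:  v_{2} + v_{8} = v_{3} + v_{6}  ⇒ sig = (2;(1,1))
  • {4,7}:  v_{4} + v_{7} = v_{3} + v_{6}  ⇒ sig = (2;(1,1))
  • {5,7}:  v_{5} + v_{7} = v_{3} + v_{8}  ⇒ sig = (2;(1,1))
  • {2,7}:  v_{2} + v_{7} = 2·v_{3} + 2·v_{6}  ⇒ sig = (2;(2,2))
  • {3,4,6}:  v_{3} + v_{4} + v_{6} = v_{2}  ⇒ sig = (3;(1))
  • {3,6,8}:  v_{3} + v_{6} + v_{8} = v_{7}  ⇒ sig = (3;(1))

Sorted signature multiset PRS(X):
{ (2;()) ×3,  (2;(1,1)) ×6,  (2;(2,2)),  (3;(1)) ×2 }


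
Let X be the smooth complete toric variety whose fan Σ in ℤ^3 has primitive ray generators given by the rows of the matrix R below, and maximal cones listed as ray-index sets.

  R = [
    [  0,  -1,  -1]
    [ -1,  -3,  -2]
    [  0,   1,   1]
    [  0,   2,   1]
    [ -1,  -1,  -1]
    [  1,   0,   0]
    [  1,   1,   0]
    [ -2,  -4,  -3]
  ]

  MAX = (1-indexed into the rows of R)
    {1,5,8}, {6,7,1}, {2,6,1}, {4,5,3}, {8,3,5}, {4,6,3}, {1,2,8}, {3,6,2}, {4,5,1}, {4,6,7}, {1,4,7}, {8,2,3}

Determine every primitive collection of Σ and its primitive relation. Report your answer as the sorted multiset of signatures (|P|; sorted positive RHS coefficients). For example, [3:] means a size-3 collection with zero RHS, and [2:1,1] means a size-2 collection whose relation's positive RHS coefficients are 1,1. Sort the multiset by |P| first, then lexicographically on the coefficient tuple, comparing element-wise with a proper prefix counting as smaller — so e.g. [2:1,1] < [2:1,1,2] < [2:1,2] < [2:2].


The 11 primitive collections of Σ (r=8, n=3):

  P = {1,3}:  v_{1} + v_{3} = 0  →  sig = [2:]
  P = {2,4}:  v_{2} + v_{4} = v_{5}  →  sig = [2:1]
  P = {2,5}:  v_{2} + v_{5} = v_{8}  →  sig = [2:1]
  P = {5,6}:  v_{5} + v_{6} = v_{1}  →  sig = [2:1]
  P = {3,7}:  v_{3} + v_{7} = v_{4} + v_{6}  →  sig = [2:1,1]
  P = {6,8}:  v_{6} + v_{8} = v_{1} + v_{2}  →  sig = [2:1,1]
  P = {5,7}:  v_{5} + v_{7} = 2·v_{1} + v_{4}  →  sig = [2:1,2]
  P = {7,8}:  v_{7} + v_{8} = 2·v_{1} + v_{5}  →  sig = [2:1,2]
  P = {2,7}:  v_{2} + v_{7} = 2·v_{1}  →  sig = [2:2]
  P = {4,8}:  v_{4} + v_{8} = 2·v_{5}  →  sig = [2:2]
  P = {1,4,6}:  v_{1} + v_{4} + v_{6} = v_{7}  →  sig = [3:1]

Signatures (|P|; sorted positive RHS coefficients), sorted:
[[2:], [2:1], [2:1], [2:1], [2:1,1], [2:1,1], [2:1,2], [2:1,2], [2:2], [2:2], [3:1]]


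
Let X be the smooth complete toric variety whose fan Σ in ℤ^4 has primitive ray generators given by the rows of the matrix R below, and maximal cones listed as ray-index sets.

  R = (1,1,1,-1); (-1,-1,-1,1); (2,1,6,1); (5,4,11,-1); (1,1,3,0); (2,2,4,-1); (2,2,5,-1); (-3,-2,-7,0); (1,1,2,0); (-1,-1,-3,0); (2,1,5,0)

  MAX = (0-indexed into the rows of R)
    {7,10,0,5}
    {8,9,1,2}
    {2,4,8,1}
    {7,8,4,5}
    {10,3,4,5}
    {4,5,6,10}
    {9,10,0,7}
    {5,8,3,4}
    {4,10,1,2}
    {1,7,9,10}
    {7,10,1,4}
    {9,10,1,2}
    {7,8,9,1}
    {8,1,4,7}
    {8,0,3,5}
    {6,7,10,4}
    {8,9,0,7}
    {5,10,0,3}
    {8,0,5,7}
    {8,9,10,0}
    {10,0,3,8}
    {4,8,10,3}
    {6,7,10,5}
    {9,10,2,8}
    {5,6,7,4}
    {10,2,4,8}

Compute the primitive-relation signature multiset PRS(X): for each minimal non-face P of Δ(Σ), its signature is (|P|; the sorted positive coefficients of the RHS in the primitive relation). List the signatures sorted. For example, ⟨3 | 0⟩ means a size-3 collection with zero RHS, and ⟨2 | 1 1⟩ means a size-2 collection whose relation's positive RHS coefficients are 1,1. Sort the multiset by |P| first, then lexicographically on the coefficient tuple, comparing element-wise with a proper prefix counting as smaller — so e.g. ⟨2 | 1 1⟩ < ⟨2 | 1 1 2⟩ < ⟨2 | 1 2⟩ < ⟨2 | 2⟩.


Δ(Σ) — 11 vertices, 22 min non-faces:

  {0,1}:  v_{0} + v_{1} = 0 ; sig = ⟨2 | 0⟩
  {4,9}:  v_{4} + v_{9} = 0 ; sig = ⟨2 | 0⟩
  {0,4}:  v_{0} + v_{4} = v_{5} ; sig = ⟨2 | 1⟩
  {1,5}:  v_{1} + v_{5} = v_{4} ; sig = ⟨2 | 1⟩
  {2,7}:  v_{2} + v_{7} = v_{1} ; sig = ⟨2 | 1⟩
  {3,7}:  v_{3} + v_{7} = v_{5} ; sig = ⟨2 | 1⟩
  {5,9}:  v_{5} + v_{9} = v_{0} ; sig = ⟨2 | 1⟩
  {0,2}:  v_{0} + v_{2} = v_{8} + v_{10} ; sig = ⟨2 | 1 1⟩
  {6,8}:  v_{6} + v_{8} = v_{4} + v_{5} ; sig = ⟨2 | 1 1⟩
  {1,3}:  v_{1} + v_{3} = v_{4} + v_{8} + v_{10} ; sig = ⟨2 | 1 1 1⟩
  {2,5}:  v_{2} + v_{5} = v_{4} + v_{8} + v_{10} ; sig = ⟨2 | 1 1 1⟩
  {3,9}:  v_{3} + v_{9} = v_{0} + v_{8} + v_{10} ; sig = ⟨2 | 1 1 1⟩
  {6,9}:  v_{6} + v_{9} = v_{5} + v_{7} + v_{10} ; sig = ⟨2 | 1 1 1⟩
  {0,6}:  v_{0} + v_{6} = 2·v_{5} + v_{7} + v_{10} ; sig = ⟨2 | 1 1 2⟩
  {1,6}:  v_{1} + v_{6} = 2·v_{4} + v_{7} + v_{10} ; sig = ⟨2 | 1 1 2⟩
  {3,6}:  v_{3} + v_{6} = v_{4} + 2·v_{5} + v_{10} ; sig = ⟨2 | 1 1 2⟩
  {2,6}:  v_{2} + v_{6} = 2·v_{4} + v_{10} ; sig = ⟨2 | 1 2⟩
  {2,3}:  v_{2} + v_{3} = v_{4} + 2·v_{8} + 2·v_{10} ; sig = ⟨2 | 1 2 2⟩
  {7,8,10}:  v_{7} + v_{8} + v_{10} = 0 ; sig = ⟨3 | 0⟩
  {1,8,10}:  v_{1} + v_{8} + v_{10} = v_{2} ; sig = ⟨3 | 1⟩
  {5,8,10}:  v_{5} + v_{8} + v_{10} = v_{3} ; sig = ⟨3 | 1⟩
  {4,5,7,10}:  v_{4} + v_{5} + v_{7} + v_{10} = v_{6} ; sig = ⟨4 | 1⟩

Hence PRS(X_Σ) =
    |P|=2: 18 collections, coeffs (), (), (1), (1), (1), (1), (1), (1,1), (1,1), (1,1,1), (1,1,1), (1,1,1), (1,1,1), (1,1,2), (1,1,2), (1,1,2), (1,2), (1,2,2)
    |P|=3: 3 collections, coeffs (), (1), (1)
    |P|=4: 1 collection, coeffs (1)


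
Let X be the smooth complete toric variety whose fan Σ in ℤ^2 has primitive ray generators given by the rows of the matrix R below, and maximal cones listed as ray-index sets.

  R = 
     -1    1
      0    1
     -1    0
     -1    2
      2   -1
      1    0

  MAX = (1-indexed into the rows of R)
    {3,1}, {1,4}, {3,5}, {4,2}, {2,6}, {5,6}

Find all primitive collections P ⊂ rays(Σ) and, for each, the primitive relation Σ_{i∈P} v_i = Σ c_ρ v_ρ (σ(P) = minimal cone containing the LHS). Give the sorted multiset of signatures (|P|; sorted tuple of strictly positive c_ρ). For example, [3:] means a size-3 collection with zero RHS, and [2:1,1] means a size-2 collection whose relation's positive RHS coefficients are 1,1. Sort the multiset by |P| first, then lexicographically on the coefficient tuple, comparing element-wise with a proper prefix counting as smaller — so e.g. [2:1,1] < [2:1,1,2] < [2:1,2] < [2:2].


9 collections generate NE(X_Σ); each relation:

  {3,6}:  v_{3} + v_{6} = 0  →  sig = [2:]
  {1,2}:  v_{1} + v_{2} = v_{4}  →  sig = [2:1]
  {1,5}:  v_{1} + v_{5} = v_{6}  →  sig = [2:1]
  {1,6}:  v_{1} + v_{6} = v_{2}  →  sig = [2:1]
  {2,3}:  v_{2} + v_{3} = v_{1}  →  sig = [2:1]
  {4,5}:  v_{4} + v_{5} = v_{2} + v_{6}  →  sig = [2:1,1]
  {2,5}:  v_{2} + v_{5} = 2·v_{6}  →  sig = [2:2]
  {3,4}:  v_{3} + v_{4} = 2·v_{1}  →  sig = [2:2]
  {4,6}:  v_{4} + v_{6} = 2·v_{2}  →  sig = [2:2]

Signatures (|P|; sorted positive RHS coefficients), sorted:
    [2:]
    [2:1]
    [2:1]
    [2:1]
    [2:1]
    [2:1,1]
    [2:2]
    [2:2]
    [2:2]


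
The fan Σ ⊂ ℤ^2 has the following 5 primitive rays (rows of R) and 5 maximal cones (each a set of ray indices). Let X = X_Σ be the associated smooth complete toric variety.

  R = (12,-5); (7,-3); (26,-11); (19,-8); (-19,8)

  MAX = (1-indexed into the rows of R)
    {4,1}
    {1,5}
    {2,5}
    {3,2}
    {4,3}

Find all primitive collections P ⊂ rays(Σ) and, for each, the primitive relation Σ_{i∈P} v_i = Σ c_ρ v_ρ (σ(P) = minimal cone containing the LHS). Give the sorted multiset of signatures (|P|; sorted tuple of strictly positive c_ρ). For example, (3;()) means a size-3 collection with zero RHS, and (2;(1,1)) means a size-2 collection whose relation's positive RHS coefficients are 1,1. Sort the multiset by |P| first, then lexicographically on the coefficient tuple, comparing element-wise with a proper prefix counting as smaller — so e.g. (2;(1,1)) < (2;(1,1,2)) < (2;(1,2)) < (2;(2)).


5 minimal non-faces of Δ(Σ) (on 5 rays):

  P={4,5}:  v_{4} + v_{5} = 0 ; sig = (2;())
  P={1,2}:  v_{1} + v_{2} = v_{4} ; sig = (2;(1))
  P={2,4}:  v_{2} + v_{4} = v_{3} ; sig = (2;(1))
  P={3,5}:  v_{3} + v_{5} = v_{2} ; sig = (2;(1))
  P={1,3}:  v_{1} + v_{3} = 2·v_{4} ; sig = (2;(2))

Sorted signature multiset PRS(X):
{ (2;()),  (2;(1)) ×3,  (2;(2)) }


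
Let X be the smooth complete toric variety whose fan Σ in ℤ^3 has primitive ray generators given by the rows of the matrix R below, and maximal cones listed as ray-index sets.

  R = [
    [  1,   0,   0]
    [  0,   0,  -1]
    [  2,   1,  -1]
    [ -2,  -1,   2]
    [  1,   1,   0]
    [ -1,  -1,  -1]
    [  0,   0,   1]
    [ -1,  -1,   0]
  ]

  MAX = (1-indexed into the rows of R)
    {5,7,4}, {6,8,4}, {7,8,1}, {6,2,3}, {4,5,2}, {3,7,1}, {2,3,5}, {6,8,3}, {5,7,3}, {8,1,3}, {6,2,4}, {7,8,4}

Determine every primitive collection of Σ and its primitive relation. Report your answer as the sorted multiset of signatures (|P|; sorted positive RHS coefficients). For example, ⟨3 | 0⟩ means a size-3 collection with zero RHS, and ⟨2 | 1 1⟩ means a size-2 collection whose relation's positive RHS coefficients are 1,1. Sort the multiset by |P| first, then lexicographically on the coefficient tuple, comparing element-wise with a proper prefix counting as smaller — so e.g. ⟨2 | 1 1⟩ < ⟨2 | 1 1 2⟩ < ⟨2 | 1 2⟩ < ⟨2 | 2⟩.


The 11 primitive collections of Σ (r=8, n=3):

  P={2,7}:  v_{2} + v_{7} = 0  ⇒ sig = ⟨2 | 0⟩
  P={5,8}:  v_{5} + v_{8} = 0  ⇒ sig = ⟨2 | 0⟩
  P={2,8}:  v_{2} + v_{8} = v_{6}  ⇒ sig = ⟨2 | 1⟩
  P={3,4}:  v_{3} + v_{4} = v_{7}  ⇒ sig = ⟨2 | 1⟩
  P={5,6}:  v_{5} + v_{6} = v_{2}  ⇒ sig = ⟨2 | 1⟩
  P={6,7}:  v_{6} + v_{7} = v_{8}  ⇒ sig = ⟨2 | 1⟩
  P={1,2}:  v_{1} + v_{2} = v_{3} + v_{8}  ⇒ sig = ⟨2 | 1 1⟩
  P={1,5}:  v_{1} + v_{5} = v_{3} + v_{7}  ⇒ sig = ⟨2 | 1 1⟩
  P={1,4}:  v_{1} + v_{4} = 2·v_{7} + v_{8}  ⇒ sig = ⟨2 | 1 2⟩
  P={1,6}:  v_{1} + v_{6} = v_{3} + 2·v_{8}  ⇒ sig = ⟨2 | 1 2⟩
  P={3,7,8}:  v_{3} + v_{7} + v_{8} = v_{1}  ⇒ sig = ⟨3 | 1⟩

Signatures (|P|; sorted positive RHS coefficients), sorted:
[⟨2 | 0⟩, ⟨2 | 0⟩, ⟨2 | 1⟩, ⟨2 | 1⟩, ⟨2 | 1⟩, ⟨2 | 1⟩, ⟨2 | 1 1⟩, ⟨2 | 1 1⟩, ⟨2 | 1 2⟩, ⟨2 | 1 2⟩, ⟨3 | 1⟩]
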